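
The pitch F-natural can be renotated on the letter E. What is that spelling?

E#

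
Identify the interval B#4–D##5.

Counting letters B–C–D gives a third.
B#→D## = 4 semitones, exactly the major third.

major third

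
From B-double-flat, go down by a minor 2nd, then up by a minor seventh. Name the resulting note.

Gb

A minor second down from Bbb is Ab (letter A, 1 semitone down).
A minor seventh up from Ab is Gb (letter G, 10 semitones up).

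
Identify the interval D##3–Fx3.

minor third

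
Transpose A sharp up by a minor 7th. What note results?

A seventh above A lands on the letter G.
A minor seventh spans 10 semitones, so A# moves to pitch class 8. On the letter G that is G#.

G#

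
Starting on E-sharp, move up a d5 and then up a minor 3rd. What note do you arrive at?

D

A diminished fifth up from E# is B (letter B, 6 semitones up).
A minor third up from B is D (letter D, 3 semitones up).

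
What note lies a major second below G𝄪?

G down a major second is F, so the target letter is F.
From G##, a major second is 2 semitones down: F##.

F##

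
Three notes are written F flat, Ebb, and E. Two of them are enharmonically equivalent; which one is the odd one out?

Ebb

In 12-tone equal temperament, enharmonic equivalents share a pitch class. Fb is pitch class 4; Ebb is pitch class 2; E is pitch class 4.
Fb and E share pitch class 4, while Ebb is pitch class 2.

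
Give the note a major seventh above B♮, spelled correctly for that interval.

A#

A seventh above B lands on the letter A.
A major seventh spans 11 semitones, so B moves to pitch class 10. On the letter A that is A#.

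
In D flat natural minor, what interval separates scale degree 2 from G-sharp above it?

Scale degree 2 of Db natural minor is Eb.
Eb up to G#: letters E→G make it a third; 5 semitones makes it augmented.

augmented third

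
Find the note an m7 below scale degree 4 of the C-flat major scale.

Gb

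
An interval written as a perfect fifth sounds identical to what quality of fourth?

doubly augmented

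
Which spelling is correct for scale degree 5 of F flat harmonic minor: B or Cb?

Cb

Each scale degree takes a distinct letter name. Degree 5 of a scale on F must use the letter C.
Cb and B are enharmonically the same pitch, but only Cb uses the letter C, so it is the correct spelling here.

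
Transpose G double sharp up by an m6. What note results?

A sixth above G lands on the letter E.
A minor sixth spans 8 semitones, so G## moves to pitch class 5. On the letter E that is E#.

E#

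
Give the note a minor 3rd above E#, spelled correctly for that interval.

G#

E up a major third is G#, so the target letter is G.
From E#, a minor third is 3 semitones up: G#.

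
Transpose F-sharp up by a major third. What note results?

A third above F lands on the letter A.
A major third spans 4 semitones, so F# moves to pitch class 10. On the letter A that is A#.

A#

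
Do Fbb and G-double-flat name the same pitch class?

Two spellings are enharmonically equivalent only if they share a pitch class.
Here Fbb → 3, Gbb → 5; 3 ≠ 5, so they are not.

No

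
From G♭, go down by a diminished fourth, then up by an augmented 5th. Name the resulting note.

A#

A diminished fourth down from Gb is D (letter D, 4 semitones down).
An augmented fifth up from D is A# (letter A, 8 semitones up).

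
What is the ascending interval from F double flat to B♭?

The letter names run F→B, a span of 3 letter steps, so the interval is some kind of fourth.
Fbb to Bb is 7 semitones. A perfect fourth is 5, so 7 makes it doubly augmented.

doubly augmented fourth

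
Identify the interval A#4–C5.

diminished third

The letter names run A→C, a span of 2 letter steps, so the interval is some kind of third.
A# to C is 2 semitones. A major third is 4, so 2 makes it diminished.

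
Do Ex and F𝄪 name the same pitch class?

Two spellings are enharmonically equivalent only if they share a pitch class.
Here E## → 6, F## → 7; 6 ≠ 7, so they are not.

No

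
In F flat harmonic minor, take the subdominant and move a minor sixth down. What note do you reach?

The subdominant of Fb harmonic minor is Bbb.
A minor sixth (8 semitones) below Bbb lands on the letter D, giving Db.

Db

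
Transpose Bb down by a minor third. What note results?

G

B down a major third is G, so the target letter is G.
From Bb, a minor third is 3 semitones down: G.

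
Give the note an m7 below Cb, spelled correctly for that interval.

C down a major seventh is Db, so the target letter is D.
From Cb, a minor seventh is 10 semitones down: Db.

Db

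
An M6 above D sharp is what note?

B#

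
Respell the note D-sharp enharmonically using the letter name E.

Eb

D# is pitch class 3. The letter E alone is pitch class 4.
To reach pitch class 3 from E requires an offset of -1 semitone, i.e. flat: Eb.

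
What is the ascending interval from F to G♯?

augmented second

The letter names run F→G, a span of 1 letter step, so the interval is some kind of second.
F to G# is 3 semitones. A major second is 2, so 3 makes it augmented.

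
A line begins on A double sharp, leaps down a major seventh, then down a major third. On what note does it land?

A major seventh down from A## is B# (letter B, 11 semitones down).
A major third down from B# is G# (letter G, 4 semitones down).

G#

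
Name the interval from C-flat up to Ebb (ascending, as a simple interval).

The letter names run C→E, a span of 2 letter steps, so the interval is some kind of third.
Cb to Ebb is 3 semitones. A major third is 4, so 3 makes it minor.

minor third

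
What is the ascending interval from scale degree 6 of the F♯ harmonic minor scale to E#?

Scale degree 6 of F# harmonic minor is D.
D up to E#: letters D→E make it a second; 3 semitones makes it augmented.

augmented second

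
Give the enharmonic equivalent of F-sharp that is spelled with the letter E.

E##

Plain E sits 2 semitones below F#, so on the letter E the same pitch needs a double sharp: E##.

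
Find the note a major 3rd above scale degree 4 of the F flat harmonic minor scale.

Db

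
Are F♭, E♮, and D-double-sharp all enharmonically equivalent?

Yes

Fb is pitch class 4; E is pitch class 4; D## is pitch class 4.
All spellings map to pitch class 4, so they are enharmonically equivalent.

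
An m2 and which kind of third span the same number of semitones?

doubly diminished

A minor second spans 1 semitone.
A third spanning 1 semitone is doubly diminished (the major third is 4).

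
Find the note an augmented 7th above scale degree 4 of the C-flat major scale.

E

Scale degree 4 of Cb major is Fb.
An augmented seventh (12 semitones) above Fb lands on the letter E, giving E.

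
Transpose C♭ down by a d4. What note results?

A fourth below C lands on the letter G.
A diminished fourth spans 4 semitones, so Cb moves to pitch class 7. On the letter G that is G.

G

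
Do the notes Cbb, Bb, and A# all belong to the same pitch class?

Cbb = pitch class 10 and Bb = pitch class 10 and A# = pitch class 10 — the same pitch class, so they are enharmonic equivalents.

Yes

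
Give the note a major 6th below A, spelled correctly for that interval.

A down a major sixth is C, so the target letter is C.
From A, a major sixth is 9 semitones down: C.

C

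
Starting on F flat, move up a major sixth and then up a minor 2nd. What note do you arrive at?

Ebb

A major sixth up from Fb is Db (letter D, 9 semitones up).
A minor second up from Db is Ebb (letter E, 1 semitone up).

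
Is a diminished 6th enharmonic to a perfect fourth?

No

A diminished sixth spans 7 semitones; a perfect fourth spans 5.
The spans differ, so they are not enharmonic equivalents.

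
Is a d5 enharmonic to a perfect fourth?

No

A diminished fifth spans 6 semitones; a perfect fourth spans 5.
The spans differ, so they are not enharmonic equivalents.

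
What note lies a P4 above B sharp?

E#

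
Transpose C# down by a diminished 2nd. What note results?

A second below C lands on the letter B.
A diminished second spans 0 semitones, so C# moves to pitch class 1. On the letter B that is B##.

B##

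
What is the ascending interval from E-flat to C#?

augmented sixth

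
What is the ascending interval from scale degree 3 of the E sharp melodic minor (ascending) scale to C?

diminished fourth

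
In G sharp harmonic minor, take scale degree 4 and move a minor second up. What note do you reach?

D

Scale degree 4 of G# harmonic minor is C#.
A minor second (1 semitone) above C# lands on the letter D, giving D.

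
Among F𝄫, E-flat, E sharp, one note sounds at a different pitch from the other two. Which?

In 12-tone equal temperament, enharmonic equivalents share a pitch class. Fbb is pitch class 3; Eb is pitch class 3; E# is pitch class 5.
Fbb and Eb share pitch class 3, while E# is pitch class 5.

E#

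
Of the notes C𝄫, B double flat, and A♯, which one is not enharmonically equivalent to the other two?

Bbb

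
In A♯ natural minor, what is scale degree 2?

B#

Degree 2 takes the letter 1 step above A, which is B.
In natural minor, degree 2 sits 2 semitones above the tonic. A# + 2 semitones is pitch class 0, spelled on B as B#.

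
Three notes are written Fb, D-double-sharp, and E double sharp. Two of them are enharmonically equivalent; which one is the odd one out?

In 12-tone equal temperament, enharmonic equivalents share a pitch class. Fb is pitch class 4; D## is pitch class 4; E## is pitch class 6.
Fb and D## share pitch class 4, while E## is pitch class 6.

E##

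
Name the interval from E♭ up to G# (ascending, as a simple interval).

augmented third

Counting letters E–F–G gives a third.
Eb→G# = 5 semitones, 1 wider than the major third (4), so augmented.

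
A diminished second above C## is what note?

D

A second above C lands on the letter D.
A diminished second spans 0 semitones, so C## moves to pitch class 2. On the letter D that is D.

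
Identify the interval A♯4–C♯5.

The letter names run A→C, a span of 2 letter steps, so the interval is some kind of third.
A# to C# is 3 semitones. A major third is 4, so 3 makes it minor.

minor third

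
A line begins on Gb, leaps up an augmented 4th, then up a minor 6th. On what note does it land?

An augmented fourth up from Gb is C (letter C, 6 semitones up).
A minor sixth up from C is Ab (letter A, 8 semitones up).

Ab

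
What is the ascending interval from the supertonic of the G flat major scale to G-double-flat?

diminished seventh

The supertonic of Gb major is Ab.
Ab up to Gbb: letters A→G make it a seventh; 9 semitones makes it diminished.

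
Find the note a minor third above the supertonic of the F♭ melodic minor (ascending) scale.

The supertonic of Fb melodic minor (ascending) is Gb.
A minor third (3 semitones) above Gb lands on the letter B, giving Bbb.

Bbb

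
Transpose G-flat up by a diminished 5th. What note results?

A fifth above G lands on the letter D.
A diminished fifth spans 6 semitones, so Gb moves to pitch class 0. On the letter D that is Dbb.

Dbb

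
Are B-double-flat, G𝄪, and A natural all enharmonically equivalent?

Bbb is pitch class 9; G## is pitch class 9; A is pitch class 9.
All spellings map to pitch class 9, so they are enharmonically equivalent.

Yes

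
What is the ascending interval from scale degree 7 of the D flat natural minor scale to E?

augmented third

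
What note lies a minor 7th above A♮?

G

A seventh above A lands on the letter G.
A minor seventh spans 10 semitones, so A moves to pitch class 7. On the letter G that is G.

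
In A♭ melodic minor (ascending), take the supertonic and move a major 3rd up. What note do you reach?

D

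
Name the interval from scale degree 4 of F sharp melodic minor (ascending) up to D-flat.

diminished third

Scale degree 4 of F# melodic minor (ascending) is B.
B up to Db: letters B→D make it a third; 2 semitones makes it diminished.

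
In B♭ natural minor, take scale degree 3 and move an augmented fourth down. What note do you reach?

Scale degree 3 of Bb natural minor is Db.
An augmented fourth (6 semitones) below Db lands on the letter A, giving Abb.

Abb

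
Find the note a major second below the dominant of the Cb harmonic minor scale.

Fb

The dominant of Cb harmonic minor is Gb.
A major second (2 semitones) below Gb lands on the letter F, giving Fb.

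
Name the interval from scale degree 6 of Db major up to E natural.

augmented fourth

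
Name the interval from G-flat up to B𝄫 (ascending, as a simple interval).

The letter names run G→B, a span of 2 letter steps, so the interval is some kind of third.
Gb to Bbb is 3 semitones. A major third is 4, so 3 makes it minor.

minor third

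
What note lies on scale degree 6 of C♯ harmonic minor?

The C# harmonic minor scale runs C# D# E F# G# A B#.
Degree 6 is A.

A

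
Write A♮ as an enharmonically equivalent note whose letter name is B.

Bbb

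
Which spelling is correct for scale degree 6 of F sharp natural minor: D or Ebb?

Each scale degree takes a distinct letter name. Degree 6 of a scale on F must use the letter D.
D and Ebb are enharmonically the same pitch, but only D uses the letter D, so it is the correct spelling here.

D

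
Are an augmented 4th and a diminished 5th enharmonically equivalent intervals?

Yes

An augmented fourth spans 6 semitones; a diminished fifth spans 6.
They are enharmonically equivalent.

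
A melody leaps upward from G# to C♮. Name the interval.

diminished fourth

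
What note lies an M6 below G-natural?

G down a major sixth is Bb, so the target letter is B.
From G, a major sixth is 9 semitones down: Bb.

Bb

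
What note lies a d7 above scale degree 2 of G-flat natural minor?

Scale degree 2 of Gb natural minor is Ab.
A diminished seventh (9 semitones) above Ab lands on the letter G, giving Gbb.

Gbb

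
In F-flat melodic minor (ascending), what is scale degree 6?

Db

Degree 6 takes the letter 5 steps above F, which is D.
In melodic minor (ascending), degree 6 sits 9 semitones above the tonic. Fb + 9 semitones is pitch class 1, spelled on D as Db.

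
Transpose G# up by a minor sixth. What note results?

E

G up a major sixth is E, so the target letter is E.
From G#, a minor sixth is 8 semitones up: E.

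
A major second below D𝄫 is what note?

Cbb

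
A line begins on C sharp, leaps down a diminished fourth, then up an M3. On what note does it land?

A diminished fourth down from C# is G## (letter G, 4 semitones down).
A major third up from G## is B## (letter B, 4 semitones up).

B##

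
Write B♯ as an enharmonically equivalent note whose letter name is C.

C

Plain C sits at the same pitch as B#, so on the letter C the same pitch needs a natural: C.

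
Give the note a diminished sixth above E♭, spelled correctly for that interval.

Cbb

E up a major sixth is C#, so the target letter is C.
From Eb, a diminished sixth is 7 semitones up: Cbb.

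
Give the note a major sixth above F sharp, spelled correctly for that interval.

D#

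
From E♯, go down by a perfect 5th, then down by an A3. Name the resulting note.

A perfect fifth down from E# is A# (letter A, 7 semitones down).
An augmented third down from A# is F (letter F, 5 semitones down).

F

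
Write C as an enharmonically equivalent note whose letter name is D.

Dbb

Plain D sits 2 semitones above C, so on the letter D the same pitch needs a double flat: Dbb.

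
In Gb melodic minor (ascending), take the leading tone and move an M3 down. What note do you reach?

Db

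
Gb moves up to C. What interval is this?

augmented fourth

Counting letters G–A–B–C gives a fourth.
Gb→C = 6 semitones, 1 wider than the perfect fourth (5), so augmented.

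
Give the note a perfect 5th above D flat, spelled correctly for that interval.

Ab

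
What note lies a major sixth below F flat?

F down a major sixth is Ab, so the target letter is A.
From Fb, a major sixth is 9 semitones down: Abb.

Abb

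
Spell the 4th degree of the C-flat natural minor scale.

Degree 4 takes the letter 3 steps above C, which is F.
In natural minor, degree 4 sits 5 semitones above the tonic. Cb + 5 semitones is pitch class 4, spelled on F as Fb.

Fb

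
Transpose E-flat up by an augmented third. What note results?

G#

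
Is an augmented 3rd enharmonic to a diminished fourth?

No

An augmented third spans 5 semitones; a diminished fourth spans 4.
The spans differ, so they are not enharmonic equivalents.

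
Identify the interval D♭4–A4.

Counting letters D–E–F–G–A gives a fifth.
Db→A = 8 semitones, 1 wider than the perfect fifth (7), so augmented.

augmented fifth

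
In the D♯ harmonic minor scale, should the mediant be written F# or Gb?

Each scale degree takes a distinct letter name. Degree 3 of a scale on D must use the letter F.
F# and Gb are enharmonically the same pitch, but only F# uses the letter F, so it is the correct spelling here.

F#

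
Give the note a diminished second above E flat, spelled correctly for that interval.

Fbb

A second above E lands on the letter F.
A diminished second spans 0 semitones, so Eb moves to pitch class 3. On the letter F that is Fbb.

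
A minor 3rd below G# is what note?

A third below G lands on the letter E.
A minor third spans 3 semitones, so G# moves to pitch class 5. On the letter E that is E#.

E#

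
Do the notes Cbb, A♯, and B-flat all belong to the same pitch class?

Cbb = pitch class 10 and A# = pitch class 10 and Bb = pitch class 10 — the same pitch class, so they are enharmonic equivalents.

Yes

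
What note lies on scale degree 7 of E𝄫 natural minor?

Dbb

Degree 7 takes the letter 6 steps above E, which is D.
In natural minor, degree 7 sits 10 semitones above the tonic. Ebb + 10 semitones is pitch class 0, spelled on D as Dbb.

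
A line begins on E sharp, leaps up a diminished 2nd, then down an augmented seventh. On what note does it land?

Gbb

A diminished second up from E# is F (letter F, 0 semitones up).
An augmented seventh down from F is Gbb (letter G, 12 semitones down).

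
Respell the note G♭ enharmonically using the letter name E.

E##

Plain E sits 2 semitones below Gb, so on the letter E the same pitch needs a double sharp: E##.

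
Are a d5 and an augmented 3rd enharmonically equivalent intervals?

A diminished fifth spans 6 semitones; an augmented third spans 5.
The spans differ, so they are not enharmonic equivalents.

No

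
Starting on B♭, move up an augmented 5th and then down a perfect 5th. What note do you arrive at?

B

An augmented fifth up from Bb is F# (letter F, 8 semitones up).
A perfect fifth down from F# is B (letter B, 7 semitones down).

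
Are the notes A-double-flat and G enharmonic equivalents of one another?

Abb = pitch class 7 and G = pitch class 7 — the same pitch class, so they are enharmonic equivalents.

Yes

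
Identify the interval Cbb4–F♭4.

augmented fourth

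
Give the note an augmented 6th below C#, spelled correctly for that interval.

Eb

C down a major sixth is Eb, so the target letter is E.
From C#, an augmented sixth is 10 semitones down: Eb.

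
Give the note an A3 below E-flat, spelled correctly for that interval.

Cbb

E down a major third is C, so the target letter is C.
From Eb, an augmented third is 5 semitones down: Cbb.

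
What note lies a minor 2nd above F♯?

F up a major second is G, so the target letter is G.
From F#, a minor second is 1 semitone up: G.

G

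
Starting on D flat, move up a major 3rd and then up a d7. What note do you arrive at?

Ebb

A major third up from Db is F (letter F, 4 semitones up).
A diminished seventh up from F is Ebb (letter E, 9 semitones up).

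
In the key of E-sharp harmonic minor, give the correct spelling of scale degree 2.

F##

The E# harmonic minor scale runs E# F## G# A# B# C# D##.
Degree 2 is F##.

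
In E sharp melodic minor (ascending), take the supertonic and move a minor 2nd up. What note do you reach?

G#

The supertonic of E# melodic minor (ascending) is F##.
A minor second (1 semitone) above F## lands on the letter G, giving G#.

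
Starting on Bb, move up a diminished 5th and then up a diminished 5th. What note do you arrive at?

Cbb

A diminished fifth up from Bb is Fb (letter F, 6 semitones up).
A diminished fifth up from Fb is Cbb (letter C, 6 semitones up).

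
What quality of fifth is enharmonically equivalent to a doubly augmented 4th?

perfect

A doubly augmented fourth spans 7 semitones.
A fifth spanning 7 semitones is perfect (the perfect fifth is 7).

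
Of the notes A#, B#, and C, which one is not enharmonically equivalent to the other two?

A#

In 12-tone equal temperament, enharmonic equivalents share a pitch class. A# is pitch class 10; B# is pitch class 0; C is pitch class 0.
B# and C share pitch class 0, while A# is pitch class 10.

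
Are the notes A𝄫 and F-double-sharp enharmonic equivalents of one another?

Yes

Abb is pitch class 7; F## is pitch class 7.
All spellings map to pitch class 7, so they are enharmonically equivalent.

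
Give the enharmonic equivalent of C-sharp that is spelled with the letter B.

B##

Plain B sits 2 semitones below C#, so on the letter B the same pitch needs a double sharp: B##.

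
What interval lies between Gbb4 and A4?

Counting letters G–A gives a second.
Gbb→A = 4 semitones, 2 wider than the major second (2), so doubly augmented.

doubly augmented second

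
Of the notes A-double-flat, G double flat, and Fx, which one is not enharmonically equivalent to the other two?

Gbb

In 12-tone equal temperament, enharmonic equivalents share a pitch class. Abb is pitch class 7; Gbb is pitch class 5; F## is pitch class 7.
Abb and F## share pitch class 7, while Gbb is pitch class 5.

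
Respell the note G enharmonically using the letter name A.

Abb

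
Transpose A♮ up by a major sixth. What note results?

F#

A up a major sixth is F#, so the target letter is F.
From A, a major sixth is 9 semitones up: F#.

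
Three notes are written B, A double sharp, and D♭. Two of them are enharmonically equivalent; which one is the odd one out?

Db

In 12-tone equal temperament, enharmonic equivalents share a pitch class. B is pitch class 11; A## is pitch class 11; Db is pitch class 1.
B and A## share pitch class 11, while Db is pitch class 1.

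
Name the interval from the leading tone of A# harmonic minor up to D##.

The leading tone of A# harmonic minor is G##.
G## up to D##: letters G→D make it a fifth; 7 semitones makes it perfect.

perfect fifth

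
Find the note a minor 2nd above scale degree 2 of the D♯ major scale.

Scale degree 2 of D# major is E#.
A minor second (1 semitone) above E# lands on the letter F, giving F#.

F#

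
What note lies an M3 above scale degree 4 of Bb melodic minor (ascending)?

Scale degree 4 of Bb melodic minor (ascending) is Eb.
A major third (4 semitones) above Eb lands on the letter G, giving G.

G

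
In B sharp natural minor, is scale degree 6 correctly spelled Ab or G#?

G#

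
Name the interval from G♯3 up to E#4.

Counting letters G–A–B–C–D–E gives a sixth.
G#→E# = 9 semitones, exactly the major sixth.

major sixth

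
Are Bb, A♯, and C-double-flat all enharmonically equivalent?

Bb is pitch class 10; A# is pitch class 10; Cbb is pitch class 10.
All spellings map to pitch class 10, so they are enharmonically equivalent.

Yes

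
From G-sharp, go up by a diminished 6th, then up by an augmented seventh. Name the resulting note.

A diminished sixth up from G# is Eb (letter E, 7 semitones up).
An augmented seventh up from Eb is D# (letter D, 12 semitones up).

D#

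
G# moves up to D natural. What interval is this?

diminished fifth

Counting letters G–A–B–C–D gives a fifth.
G#→D = 6 semitones, 1 narrower than the perfect fifth (7), so diminished.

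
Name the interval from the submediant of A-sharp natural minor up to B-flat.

diminished fourth

The submediant of A# natural minor is F#.
F# up to Bb: letters F→B make it a fourth; 4 semitones makes it diminished.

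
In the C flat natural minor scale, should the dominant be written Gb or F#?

Each scale degree takes a distinct letter name. Degree 5 of a scale on C must use the letter G.
Gb and F# are enharmonically the same pitch, but only Gb uses the letter G, so it is the correct spelling here.

Gb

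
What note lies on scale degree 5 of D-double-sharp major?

Degree 5 takes the letter 4 steps above D, which is A.
In major, degree 5 sits 7 semitones above the tonic. D## + 7 semitones is pitch class 11, spelled on A as A##.

A##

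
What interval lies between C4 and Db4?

minor second

The letter names run C→D, a span of 1 letter step, so the interval is some kind of second.
C to Db is 1 semitone. A major second is 2, so 1 makes it minor.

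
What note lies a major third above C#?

A third above C lands on the letter E.
A major third spans 4 semitones, so C# moves to pitch class 5. On the letter E that is E#.

E#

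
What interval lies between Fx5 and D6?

diminished sixth

The letter names run F→D, a span of 5 letter steps, so the interval is some kind of sixth.
F## to D is 7 semitones. A major sixth is 9, so 7 makes it diminished.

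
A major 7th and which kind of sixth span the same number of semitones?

doubly augmented

A major seventh spans 11 semitones.
A sixth spanning 11 semitones is doubly augmented (the major sixth is 9).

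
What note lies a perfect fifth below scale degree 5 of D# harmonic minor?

Scale degree 5 of D# harmonic minor is A#.
A perfect fifth (7 semitones) below A# lands on the letter D, giving D#.

D#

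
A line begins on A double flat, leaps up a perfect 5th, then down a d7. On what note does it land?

F

A perfect fifth up from Abb is Ebb (letter E, 7 semitones up).
A diminished seventh down from Ebb is F (letter F, 9 semitones down).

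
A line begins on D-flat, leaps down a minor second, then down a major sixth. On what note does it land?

A minor second down from Db is C (letter C, 1 semitone down).
A major sixth down from C is Eb (letter E, 9 semitones down).

Eb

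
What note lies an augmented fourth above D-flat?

D up a perfect fourth is G, so the target letter is G.
From Db, an augmented fourth is 6 semitones up: G.

G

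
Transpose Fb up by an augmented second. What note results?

G

F up a major second is G, so the target letter is G.
From Fb, an augmented second is 3 semitones up: G.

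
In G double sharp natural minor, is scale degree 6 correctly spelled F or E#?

Each scale degree takes a distinct letter name. Degree 6 of a scale on G must use the letter E.
E# and F are enharmonically the same pitch, but only E# uses the letter E, so it is the correct spelling here.

E#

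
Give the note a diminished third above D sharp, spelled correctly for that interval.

F

D up a major third is F#, so the target letter is F.
From D#, a diminished third is 2 semitones up: F.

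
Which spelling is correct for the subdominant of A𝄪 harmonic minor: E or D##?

D##

Each scale degree takes a distinct letter name. Degree 4 of a scale on A must use the letter D.
D## and E are enharmonically the same pitch, but only D## uses the letter D, so it is the correct spelling here.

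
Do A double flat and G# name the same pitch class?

Abb is pitch class 7; G# is pitch class 8.
The pitch classes differ (7 vs. 8), so they are not enharmonic equivalents.

No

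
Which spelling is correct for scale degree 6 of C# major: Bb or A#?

A#

Each scale degree takes a distinct letter name. Degree 6 of a scale on C must use the letter A.
A# and Bb are enharmonically the same pitch, but only A# uses the letter A, so it is the correct spelling here.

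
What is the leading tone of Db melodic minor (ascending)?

Degree 7 takes the letter 6 steps above D, which is C.
In melodic minor (ascending), degree 7 sits 11 semitones above the tonic. Db + 11 semitones is pitch class 0, spelled on C as C.

C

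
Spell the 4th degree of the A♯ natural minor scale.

D#

Degree 4 takes the letter 3 steps above A, which is D.
In natural minor, degree 4 sits 5 semitones above the tonic. A# + 5 semitones is pitch class 3, spelled on D as D#.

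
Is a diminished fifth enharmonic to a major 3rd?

A diminished fifth spans 6 semitones; a major third spans 4.
The spans differ, so they are not enharmonic equivalents.

No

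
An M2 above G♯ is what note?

A#

G up a major second is A, so the target letter is A.
From G#, a major second is 2 semitones up: A#.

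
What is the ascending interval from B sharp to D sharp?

minor third

The letter names run B→D, a span of 2 letter steps, so the interval is some kind of third.
B# to D# is 3 semitones. A major third is 4, so 3 makes it minor.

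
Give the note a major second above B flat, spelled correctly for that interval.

C

A second above B lands on the letter C.
A major second spans 2 semitones, so Bb moves to pitch class 0. On the letter C that is C.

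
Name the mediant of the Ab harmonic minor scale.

Degree 3 takes the letter 2 steps above A, which is C.
In harmonic minor, degree 3 sits 3 semitones above the tonic. Ab + 3 semitones is pitch class 11, spelled on C as Cb.

Cb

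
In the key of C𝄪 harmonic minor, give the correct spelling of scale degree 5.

Degree 5 takes the letter 4 steps above C, which is G.
In harmonic minor, degree 5 sits 7 semitones above the tonic. C## + 7 semitones is pitch class 9, spelled on G as G##.

G##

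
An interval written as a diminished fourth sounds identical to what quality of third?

major

A diminished fourth spans 4 semitones.
A third spanning 4 semitones is major (the major third is 4).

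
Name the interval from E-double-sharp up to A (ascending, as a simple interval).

doubly diminished fourth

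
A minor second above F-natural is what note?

Gb

A second above F lands on the letter G.
A minor second spans 1 semitone, so F moves to pitch class 6. On the letter G that is Gb.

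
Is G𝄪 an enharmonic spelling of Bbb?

Yes

G## is pitch class 9; Bbb is pitch class 9.
All spellings map to pitch class 9, so they are enharmonically equivalent.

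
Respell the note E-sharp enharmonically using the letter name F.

F

Plain F sits at the same pitch as E#, so on the letter F the same pitch needs a natural: F.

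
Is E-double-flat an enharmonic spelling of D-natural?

Ebb = pitch class 2 and D = pitch class 2 — the same pitch class, so they are enharmonic equivalents.

Yes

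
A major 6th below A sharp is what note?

A sixth below A lands on the letter C.
A major sixth spans 9 semitones, so A# moves to pitch class 1. On the letter C that is C#.

C#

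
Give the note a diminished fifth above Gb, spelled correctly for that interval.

G up a perfect fifth is D, so the target letter is D.
From Gb, a diminished fifth is 6 semitones up: Dbb.

Dbb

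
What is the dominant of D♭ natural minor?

Ab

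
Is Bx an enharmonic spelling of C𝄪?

No

Two spellings are enharmonically equivalent only if they share a pitch class.
Here B## → 1, C## → 2; 1 ≠ 2, so they are not.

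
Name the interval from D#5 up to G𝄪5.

augmented fourth

The letter names run D→G, a span of 3 letter steps, so the interval is some kind of fourth.
D# to G## is 6 semitones. A perfect fourth is 5, so 6 makes it augmented.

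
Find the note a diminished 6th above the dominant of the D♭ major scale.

The dominant of Db major is Ab.
A diminished sixth (7 semitones) above Ab lands on the letter F, giving Fbb.

Fbb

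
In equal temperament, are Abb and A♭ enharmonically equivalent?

Two spellings are enharmonically equivalent only if they share a pitch class.
Here Abb → 7, Ab → 8; 7 ≠ 8, so they are not.

No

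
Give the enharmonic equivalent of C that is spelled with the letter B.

B#

C is pitch class 0. The letter B alone is pitch class 11.
To reach pitch class 0 from B requires an offset of +1 semitone, i.e. sharp: B#.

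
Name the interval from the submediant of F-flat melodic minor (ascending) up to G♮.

The submediant of Fb melodic minor (ascending) is Db.
Db up to G: letters D→G make it a fourth; 6 semitones makes it augmented.

augmented fourth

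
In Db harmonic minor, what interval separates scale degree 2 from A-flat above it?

perfect fourth

Scale degree 2 of Db harmonic minor is Eb.
Eb up to Ab: letters E→A make it a fourth; 5 semitones makes it perfect.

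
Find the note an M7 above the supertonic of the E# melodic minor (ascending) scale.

The supertonic of E# melodic minor (ascending) is F##.
A major seventh (11 semitones) above F## lands on the letter E, giving E##.

E##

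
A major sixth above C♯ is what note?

C up a major sixth is A, so the target letter is A.
From C#, a major sixth is 9 semitones up: A#.

A#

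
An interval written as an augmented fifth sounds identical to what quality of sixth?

minor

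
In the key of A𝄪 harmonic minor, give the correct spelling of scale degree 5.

E##

Degree 5 takes the letter 4 steps above A, which is E.
In harmonic minor, degree 5 sits 7 semitones above the tonic. A## + 7 semitones is pitch class 6, spelled on E as E##.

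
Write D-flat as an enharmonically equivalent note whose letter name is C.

Db is pitch class 1. The letter C alone is pitch class 0.
To reach pitch class 1 from C requires an offset of +1 semitone, i.e. sharp: C#.

C#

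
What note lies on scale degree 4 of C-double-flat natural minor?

Degree 4 takes the letter 3 steps above C, which is F.
In natural minor, degree 4 sits 5 semitones above the tonic. Cbb + 5 semitones is pitch class 3, spelled on F as Fbb.

Fbb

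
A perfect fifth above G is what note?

A fifth above G lands on the letter D.
A perfect fifth spans 7 semitones, so G moves to pitch class 2. On the letter D that is D.

D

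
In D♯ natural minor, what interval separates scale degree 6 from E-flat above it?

diminished fourth

Scale degree 6 of D# natural minor is B.
B up to Eb: letters B→E make it a fourth; 4 semitones makes it diminished.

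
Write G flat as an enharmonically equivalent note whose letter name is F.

F#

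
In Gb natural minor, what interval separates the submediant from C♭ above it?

major sixth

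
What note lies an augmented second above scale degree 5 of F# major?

D##

Scale degree 5 of F# major is C#.
An augmented second (3 semitones) above C# lands on the letter D, giving D##.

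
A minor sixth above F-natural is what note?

Db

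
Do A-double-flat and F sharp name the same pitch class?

Two spellings are enharmonically equivalent only if they share a pitch class.
Here Abb → 7, F# → 6; 6 ≠ 7, so they are not.

No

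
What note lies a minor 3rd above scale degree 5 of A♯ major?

G#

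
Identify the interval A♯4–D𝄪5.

augmented fourth

The letter names run A→D, a span of 3 letter steps, so the interval is some kind of fourth.
A# to D## is 6 semitones. A perfect fourth is 5, so 6 makes it augmented.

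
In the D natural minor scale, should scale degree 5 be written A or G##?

Each scale degree takes a distinct letter name. Degree 5 of a scale on D must use the letter A.
A and G## are enharmonically the same pitch, but only A uses the letter A, so it is the correct spelling here.

A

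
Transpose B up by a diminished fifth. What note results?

B up a perfect fifth is F#, so the target letter is F.
From B, a diminished fifth is 6 semitones up: F.

F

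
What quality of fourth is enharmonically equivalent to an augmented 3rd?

perfect

An augmented third spans 5 semitones.
A fourth spanning 5 semitones is perfect (the perfect fourth is 5).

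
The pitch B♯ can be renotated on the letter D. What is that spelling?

Plain D sits 2 semitones above B#, so on the letter D the same pitch needs a double flat: Dbb.

Dbb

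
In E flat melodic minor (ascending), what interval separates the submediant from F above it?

perfect fourth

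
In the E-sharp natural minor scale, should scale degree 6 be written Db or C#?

Each scale degree takes a distinct letter name. Degree 6 of a scale on E must use the letter C.
C# and Db are enharmonically the same pitch, but only C# uses the letter C, so it is the correct spelling here.

C#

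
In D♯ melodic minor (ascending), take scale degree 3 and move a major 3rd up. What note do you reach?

Scale degree 3 of D# melodic minor (ascending) is F#.
A major third (4 semitones) above F# lands on the letter A, giving A#.

A#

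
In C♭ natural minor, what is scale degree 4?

The Cb natural minor scale runs Cb Db Ebb Fb Gb Abb Bbb.
Degree 4 is Fb.

Fb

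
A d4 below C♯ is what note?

G##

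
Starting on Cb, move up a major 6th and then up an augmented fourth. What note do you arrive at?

A major sixth up from Cb is Ab (letter A, 9 semitones up).
An augmented fourth up from Ab is D (letter D, 6 semitones up).

D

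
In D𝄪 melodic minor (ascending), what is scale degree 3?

F##

Degree 3 takes the letter 2 steps above D, which is F.
In melodic minor (ascending), degree 3 sits 3 semitones above the tonic. D## + 3 semitones is pitch class 7, spelled on F as F##.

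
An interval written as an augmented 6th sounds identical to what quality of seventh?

minor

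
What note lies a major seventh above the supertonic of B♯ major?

B##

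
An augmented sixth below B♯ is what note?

D

A sixth below B lands on the letter D.
An augmented sixth spans 10 semitones, so B# moves to pitch class 2. On the letter D that is D.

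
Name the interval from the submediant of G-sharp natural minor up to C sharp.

major sixth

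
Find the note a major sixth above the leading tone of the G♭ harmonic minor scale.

The leading tone of Gb harmonic minor is F.
A major sixth (9 semitones) above F lands on the letter D, giving D.

D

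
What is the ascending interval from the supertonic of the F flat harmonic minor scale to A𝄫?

The supertonic of Fb harmonic minor is Gb.
Gb up to Abb: letters G→A make it a second; 1 semitone makes it minor.

minor second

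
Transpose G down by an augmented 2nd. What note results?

Fb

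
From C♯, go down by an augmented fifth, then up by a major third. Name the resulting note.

An augmented fifth down from C# is F (letter F, 8 semitones down).
A major third up from F is A (letter A, 4 semitones up).

A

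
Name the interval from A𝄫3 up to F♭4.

Counting letters A–B–C–D–E–F gives a sixth.
Abb→Fb = 9 semitones, exactly the major sixth.

major sixth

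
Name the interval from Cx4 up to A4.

diminished sixth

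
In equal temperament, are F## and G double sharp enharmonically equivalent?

No

F## is pitch class 7; G## is pitch class 9.
The pitch classes differ (7 vs. 9), so they are not enharmonic equivalents.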